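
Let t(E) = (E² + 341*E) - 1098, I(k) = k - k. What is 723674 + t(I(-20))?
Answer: 722576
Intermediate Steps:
I(k) = 0
t(E) = -1098 + E² + 341*E
723674 + t(I(-20)) = 723674 + (-1098 + 0² + 341*0) = 723674 + (-1098 + 0 + 0) = 723674 - 1098 = 722576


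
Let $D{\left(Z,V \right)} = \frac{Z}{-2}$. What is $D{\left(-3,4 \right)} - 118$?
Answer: $- \frac{233}{2} \approx -116.5$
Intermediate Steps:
$D{\left(Z,V \right)} = - \frac{Z}{2}$ ($D{\left(Z,V \right)} = Z \left(- \frac{1}{2}\right) = - \frac{Z}{2}$)
$D{\left(-3,4 \right)} - 118 = \left(- \frac{1}{2}\right) \left(-3\right) - 118 = \frac{3}{2} - 118 = - \frac{233}{2}$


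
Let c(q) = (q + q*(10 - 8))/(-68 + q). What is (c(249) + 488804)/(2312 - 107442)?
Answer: -88474271/19028530 ≈ -4.6496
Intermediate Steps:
c(q) = 3*q/(-68 + q) (c(q) = (q + q*2)/(-68 + q) = (q + 2*q)/(-68 + q) = (3*q)/(-68 + q) = 3*q/(-68 + q))
(c(249) + 488804)/(2312 - 107442) = (3*249/(-68 + 249) + 488804)/(2312 - 107442) = (3*249/181 + 488804)/(-105130) = (3*249*(1/181) + 488804)*(-1/105130) = (747/181 + 488804)*(-1/105130) = (88474271/181)*(-1/105130) = -88474271/19028530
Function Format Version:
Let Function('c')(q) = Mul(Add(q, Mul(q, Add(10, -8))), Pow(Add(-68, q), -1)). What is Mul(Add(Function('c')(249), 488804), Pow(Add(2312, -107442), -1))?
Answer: Rational(-88474271, 19028530) ≈ -4.6496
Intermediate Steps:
Function('c')(q) = Mul(3, q, Pow(Add(-68, q), -1)) (Function('c')(q) = Mul(Add(q, Mul(q, 2)), Pow(Add(-68, q), -1)) = Mul(Add(q, Mul(2, q)), Pow(Add(-68, q), -1)) = Mul(Mul(3, q), Pow(Add(-68, q), -1)) = Mul(3, q, Pow(Add(-68, q), -1)))
Mul(Add(Function('c')(249), 488804), Pow(Add(2312, -107442), -1)) = Mul(Add(Mul(3, 249, Pow(Add(-68, 249), -1)), 488804), Pow(Add(2312, -107442), -1)) = Mul(Add(Mul(3, 249, Pow(181, -1)), 488804), Pow(-105130, -1)) = Mul(Add(Mul(3, 249, Rational(1, 181)), 488804), Rational(-1, 105130)) = Mul(Add(Rational(747, 181), 488804), Rational(-1, 105130)) = Mul(Rational(88474271, 181), Rational(-1, 105130)) = Rational(-88474271, 19028530)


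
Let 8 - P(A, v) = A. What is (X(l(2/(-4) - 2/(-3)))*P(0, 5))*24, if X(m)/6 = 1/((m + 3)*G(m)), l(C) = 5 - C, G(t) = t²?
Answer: 248832/39527 ≈ 6.2952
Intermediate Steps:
P(A, v) = 8 - A
X(m) = 6/(m²*(3 + m)) (X(m) = 6*(1/((m + 3)*(m²))) = 6*(1/((3 + m)*m²)) = 6*(1/(m²*(3 + m))) = 6/(m²*(3 + m)))
(X(l(2/(-4) - 2/(-3)))*P(0, 5))*24 = ((6/((5 - (2/(-4) - 2/(-3)))²*(3 + (5 - (2/(-4) - 2/(-3))))))*(8 - 1*0))*24 = ((6/((5 - (2*(-¼) - 2*(-⅓)))²*(3 + (5 - (2*(-¼) - 2*(-⅓))))))*(8 + 0))*24 = ((6/((5 - (-½ + ⅔))²*(3 + (5 - (-½ + ⅔)))))*8)*24 = ((6/((5 - 1*⅙)²*(3 + (5 - 1*⅙))))*8)*24 = ((6/((5 - ⅙)²*(3 + (5 - ⅙))))*8)*24 = ((6/((29/6)²*(3 + 29/6)))*8)*24 = ((6*(36/841)/(47/6))*8)*24 = ((6*(36/841)*(6/47))*8)*24 = ((1296/39527)*8)*24 = (10368/39527)*24 = 248832/39527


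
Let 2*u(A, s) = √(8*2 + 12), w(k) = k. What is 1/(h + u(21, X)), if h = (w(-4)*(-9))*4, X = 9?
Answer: 144/20729 - √7/20729 ≈ 0.0068192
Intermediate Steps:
u(A, s) = √7 (u(A, s) = √(8*2 + 12)/2 = √(16 + 12)/2 = √28/2 = (2*√7)/2 = √7)
h = 144 (h = -4*(-9)*4 = 36*4 = 144)
1/(h + u(21, X)) = 1/(144 + √7)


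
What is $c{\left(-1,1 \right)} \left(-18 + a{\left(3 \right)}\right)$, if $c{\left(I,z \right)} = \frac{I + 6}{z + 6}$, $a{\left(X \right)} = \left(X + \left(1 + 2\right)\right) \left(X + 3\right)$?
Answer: $\frac{90}{7} \approx 12.857$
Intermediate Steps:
$a{\left(X \right)} = \left(3 + X\right)^{2}$ ($a{\left(X \right)} = \left(X + 3\right) \left(3 + X\right) = \left(3 + X\right) \left(3 + X\right) = \left(3 + X\right)^{2}$)
$c{\left(I,z \right)} = \frac{6 + I}{6 + z}$
$c{\left(-1,1 \right)} \left(-18 + a{\left(3 \right)}\right) = \frac{6 - 1}{6 + 1} \left(-18 + \left(3 + 3\right)^{2}\right) = \frac{1}{7} \cdot 5 \left(-18 + 6^{2}\right) = \frac{1}{7} \cdot 5 \left(-18 + 36\right) = \frac{5}{7} \cdot 18 = \frac{90}{7}$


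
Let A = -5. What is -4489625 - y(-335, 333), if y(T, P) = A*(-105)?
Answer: -4490150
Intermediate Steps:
y(T, P) = 525 (y(T, P) = -5*(-105) = 525)
-4489625 - y(-335, 333) = -4489625 - 1*525 = -4489625 - 525 = -4490150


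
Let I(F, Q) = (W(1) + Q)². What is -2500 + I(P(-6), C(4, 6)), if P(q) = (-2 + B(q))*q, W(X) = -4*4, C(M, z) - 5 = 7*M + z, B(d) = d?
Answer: -1971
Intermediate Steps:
C(M, z) = 5 + z + 7*M (C(M, z) = 5 + (7*M + z) = 5 + (z + 7*M) = 5 + z + 7*M)
W(X) = -16
P(q) = q*(-2 + q) (P(q) = (-2 + q)*q = q*(-2 + q))
I(F, Q) = (-16 + Q)²
-2500 + I(P(-6), C(4, 6)) = -2500 + (-16 + (5 + 6 + 7*4))² = -2500 + (-16 + (5 + 6 + 28))² = -2500 + (-16 + 39)² = -2500 + 23² = -2500 + 529 = -1971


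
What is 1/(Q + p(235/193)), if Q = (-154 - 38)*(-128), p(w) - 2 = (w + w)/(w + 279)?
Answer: 27041/664613933 ≈ 4.0687e-5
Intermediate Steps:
p(w) = 2 + 2*w/(279 + w) (p(w) = 2 + (w + w)/(w + 279) = 2 + (2*w)/(279 + w) = 2 + 2*w/(279 + w))
Q = 24576 (Q = -192*(-128) = 24576)
1/(Q + p(235/193)) = 1/(24576 + 2*(279 + 2*(235/193))/(279 + 235/193)) = 1/(24576 + 2*(279 + 470/193)/(54082/193)) = 1/(24576 + 2*(193/54082)*(54317/193)) = 1/(24576 + 54317/27041) = 1/(664613933/27041) = 27041/664613933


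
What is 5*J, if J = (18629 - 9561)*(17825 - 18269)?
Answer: -20130960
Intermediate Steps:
J = -4026192 (J = 9068*(-444) = -4026192)
5*J = 5*(-4026192) = -20130960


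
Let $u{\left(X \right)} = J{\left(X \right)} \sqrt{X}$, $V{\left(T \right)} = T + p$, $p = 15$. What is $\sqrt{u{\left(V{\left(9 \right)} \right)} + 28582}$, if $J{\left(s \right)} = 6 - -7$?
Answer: $\sqrt{28582 + 26 \sqrt{6}} \approx 169.25$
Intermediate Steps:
$V{\left(T \right)} = 15 + T$ ($V{\left(T \right)} = T + 15 = 15 + T$)
$J{\left(s \right)} = 13$ ($J{\left(s \right)} = 6 + 7 = 13$)
$u{\left(X \right)} = 13 \sqrt{X}$
$\sqrt{u{\left(V{\left(9 \right)} \right)} + 28582} = \sqrt{13 \sqrt{15 + 9} + 28582} = \sqrt{13 \sqrt{24} + 28582} = \sqrt{13 \cdot 2 \sqrt{6} + 28582} = \sqrt{26 \sqrt{6} + 28582} = \sqrt{28582 + 26 \sqrt{6}}$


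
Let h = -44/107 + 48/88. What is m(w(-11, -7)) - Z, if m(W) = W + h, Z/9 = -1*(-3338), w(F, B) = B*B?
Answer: -35301603/1177 ≈ -29993.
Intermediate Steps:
w(F, B) = B²
Z = 30042 (Z = 9*(-1*(-3338)) = 9*3338 = 30042)
h = 158/1177 (h = -44*1/107 + 48*(1/88) = -44/107 + 6/11 = 158/1177 ≈ 0.13424)
m(W) = 158/1177 + W (m(W) = W + 158/1177 = 158/1177 + W)
m(w(-11, -7)) - Z = (158/1177 + (-7)²) - 1*30042 = (158/1177 + 49) - 30042 = 57831/1177 - 30042 = -35301603/1177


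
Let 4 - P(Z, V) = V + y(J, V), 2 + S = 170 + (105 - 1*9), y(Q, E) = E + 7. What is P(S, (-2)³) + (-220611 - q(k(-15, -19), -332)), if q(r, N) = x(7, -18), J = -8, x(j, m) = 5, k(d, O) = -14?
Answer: -220603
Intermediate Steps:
q(r, N) = 5
y(Q, E) = 7 + E
S = 264 (S = -2 + (170 + (105 - 1*9)) = -2 + (170 + (105 - 9)) = -2 + (170 + 96) = -2 + 266 = 264)
P(Z, V) = -3 - 2*V (P(Z, V) = 4 - (V + (7 + V)) = 4 - (7 + 2*V) = 4 + (-7 - 2*V) = -3 - 2*V)
P(S, (-2)³) + (-220611 - q(k(-15, -19), -332)) = (-3 - 2*(-2)³) + (-220611 - 1*5) = (-3 - 2*(-8)) + (-220611 - 5) = (-3 + 16) - 220616 = 13 - 220616 = -220603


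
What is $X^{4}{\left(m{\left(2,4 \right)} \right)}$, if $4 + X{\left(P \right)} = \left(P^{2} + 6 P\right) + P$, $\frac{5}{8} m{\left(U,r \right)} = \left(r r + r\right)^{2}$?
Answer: $29398165971602753618176$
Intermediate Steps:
$m{\left(U,r \right)} = \frac{8 \left(r + r^{2}\right)^{2}}{5}$ ($m{\left(U,r \right)} = \frac{8 \left(r r + r\right)^{2}}{5} = \frac{8 \left(r^{2} + r\right)^{2}}{5} = \frac{8 \left(r + r^{2}\right)^{2}}{5}$)
$X{\left(P \right)} = -4 + P^{2} + 7 P$ ($X{\left(P \right)} = -4 + \left(\left(P^{2} + 6 P\right) + P\right) = -4 + \left(P^{2} + 7 P\right) = -4 + P^{2} + 7 P$)
$X^{4}{\left(m{\left(2,4 \right)} \right)} = \left(-4 + \left(\frac{8 \cdot 4^{2} \left(1 + 4\right)^{2}}{5}\right)^{2} + 7 \frac{8 \cdot 4^{2} \left(1 + 4\right)^{2}}{5}\right)^{4} = \left(-4 + \left(\frac{8}{5} \cdot 16 \cdot 5^{2}\right)^{2} + 7 \cdot \frac{8}{5} \cdot 16 \cdot 5^{2}\right)^{4} = \left(-4 + \left(\frac{8}{5} \cdot 16 \cdot 25\right)^{2} + 7 \cdot \frac{8}{5} \cdot 16 \cdot 25\right)^{4} = \left(-4 + 640^{2} + 7 \cdot 640\right)^{4} = \left(-4 + 409600 + 4480\right)^{4} = 414076^{4} = 29398165971602753618176$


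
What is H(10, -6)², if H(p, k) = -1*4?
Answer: 16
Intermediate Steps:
H(p, k) = -4
H(10, -6)² = (-4)² = 16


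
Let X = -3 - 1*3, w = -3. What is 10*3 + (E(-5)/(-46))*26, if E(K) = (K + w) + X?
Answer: 872/23 ≈ 37.913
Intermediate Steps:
X = -6 (X = -3 - 3 = -6)
E(K) = -9 + K (E(K) = (K - 3) - 6 = (-3 + K) - 6 = -9 + K)
10*3 + (E(-5)/(-46))*26 = 10*3 + ((-9 - 5)/(-46))*26 = 30 - 14*(-1/46)*26 = 30 + (7/23)*26 = 30 + 182/23 = 872/23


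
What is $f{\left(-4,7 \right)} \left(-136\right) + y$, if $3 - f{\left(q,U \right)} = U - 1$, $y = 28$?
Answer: $436$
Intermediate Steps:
$f{\left(q,U \right)} = 4 - U$ ($f{\left(q,U \right)} = 3 - \left(U - 1\right) = 3 - \left(-1 + U\right) = 4 - U$)
$f{\left(-4,7 \right)} \left(-136\right) + y = \left(4 - 7\right) \left(-136\right) + 28 = \left(-3\right) \left(-136\right) + 28 = 408 + 28 = 436$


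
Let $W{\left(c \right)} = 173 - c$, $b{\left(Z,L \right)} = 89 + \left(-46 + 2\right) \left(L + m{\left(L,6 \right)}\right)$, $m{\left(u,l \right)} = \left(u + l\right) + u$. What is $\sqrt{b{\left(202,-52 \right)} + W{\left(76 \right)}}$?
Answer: $3 \sqrt{754} \approx 82.377$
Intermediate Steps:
$m{\left(u,l \right)} = l + 2 u$ ($m{\left(u,l \right)} = \left(l + u\right) + u = l + 2 u$)
$b{\left(Z,L \right)} = -175 - 132 L$ ($b{\left(Z,L \right)} = 89 + \left(-46 + 2\right) \left(L + \left(6 + 2 L\right)\right) = 89 - 44 \left(6 + 3 L\right) = 89 - \left(264 + 132 L\right) = -175 - 132 L$)
$\sqrt{b{\left(202,-52 \right)} + W{\left(76 \right)}} = \sqrt{\left(-175 - -6864\right) + \left(173 - 76\right)} = \sqrt{\left(-175 + 6864\right) + \left(173 - 76\right)} = \sqrt{6689 + 97} = \sqrt{6786} = 3 \sqrt{754}$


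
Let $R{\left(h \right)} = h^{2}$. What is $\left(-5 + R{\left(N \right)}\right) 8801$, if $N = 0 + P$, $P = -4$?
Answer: $96811$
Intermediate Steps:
$N = -4$ ($N = 0 - 4 = -4$)
$\left(-5 + R{\left(N \right)}\right) 8801 = \left(-5 + \left(-4\right)^{2}\right) 8801 = \left(-5 + 16\right) 8801 = 11 \cdot 8801 = 96811$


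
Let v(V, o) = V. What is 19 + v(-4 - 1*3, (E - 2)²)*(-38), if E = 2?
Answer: 285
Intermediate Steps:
19 + v(-4 - 1*3, (E - 2)²)*(-38) = 19 + (-4 - 1*3)*(-38) = 19 + (-4 - 3)*(-38) = 19 - 7*(-38) = 19 + 266 = 285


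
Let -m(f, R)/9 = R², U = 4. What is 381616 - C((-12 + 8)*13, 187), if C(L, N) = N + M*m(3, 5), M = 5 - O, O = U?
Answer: 381654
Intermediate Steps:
m(f, R) = -9*R²
O = 4
M = 1 (M = 5 - 1*4 = 5 - 4 = 1)
C(L, N) = -225 + N (C(L, N) = N + 1*(-9*5²) = N + 1*(-9*25) = N + 1*(-225) = N - 225 = -225 + N)
381616 - C((-12 + 8)*13, 187) = 381616 - (-225 + 187) = 381616 - 1*(-38) = 381616 + 38 = 381654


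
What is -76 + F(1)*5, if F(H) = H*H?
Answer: -71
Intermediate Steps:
F(H) = H**2
-76 + F(1)*5 = -76 + 1**2*5 = -76 + 1*5 = -76 + 5 = -71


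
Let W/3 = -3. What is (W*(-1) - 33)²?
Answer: 576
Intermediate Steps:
W = -9 (W = 3*(-3) = -9)
(W*(-1) - 33)² = (-9*(-1) - 33)² = (9 - 33)² = (-24)² = 576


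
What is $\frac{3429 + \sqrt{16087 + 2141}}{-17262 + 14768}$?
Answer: $- \frac{3429}{2494} - \frac{7 \sqrt{93}}{1247} \approx -1.429$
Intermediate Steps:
$\frac{3429 + \sqrt{16087 + 2141}}{-17262 + 14768} = \frac{3429 + \sqrt{18228}}{-2494} = \left(3429 + 14 \sqrt{93}\right) \left(- \frac{1}{2494}\right) = - \frac{3429}{2494} - \frac{7 \sqrt{93}}{1247}$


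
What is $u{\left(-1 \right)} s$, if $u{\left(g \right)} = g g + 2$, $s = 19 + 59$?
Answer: $234$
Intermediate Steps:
$s = 78$
$u{\left(g \right)} = 2 + g^{2}$ ($u{\left(g \right)} = g^{2} + 2 = 2 + g^{2}$)
$u{\left(-1 \right)} s = \left(2 + \left(-1\right)^{2}\right) 78 = \left(2 + 1\right) 78 = 3 \cdot 78 = 234$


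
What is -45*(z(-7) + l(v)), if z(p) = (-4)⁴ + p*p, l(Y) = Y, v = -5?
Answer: -13500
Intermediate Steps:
z(p) = 256 + p²
-45*(z(-7) + l(v)) = -45*((256 + (-7)²) - 5) = -45*((256 + 49) - 5) = -45*(305 - 5) = -45*300 = -13500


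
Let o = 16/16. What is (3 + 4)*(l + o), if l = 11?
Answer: 84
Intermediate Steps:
o = 1 (o = 16*(1/16) = 1)
(3 + 4)*(l + o) = (3 + 4)*(11 + 1) = 7*12 = 84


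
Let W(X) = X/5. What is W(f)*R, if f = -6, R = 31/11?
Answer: -186/55 ≈ -3.3818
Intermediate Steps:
R = 31/11 (R = 31*(1/11) = 31/11 ≈ 2.8182)
W(X) = X/5 (W(X) = X*(⅕) = X/5)
W(f)*R = ((⅕)*(-6))*(31/11) = -6/5*31/11 = -186/55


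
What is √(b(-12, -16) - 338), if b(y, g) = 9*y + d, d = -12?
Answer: I*√458 ≈ 21.401*I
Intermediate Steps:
b(y, g) = -12 + 9*y (b(y, g) = 9*y - 12 = -12 + 9*y)
√(b(-12, -16) - 338) = √((-12 + 9*(-12)) - 338) = √((-12 - 108) - 338) = √(-120 - 338) = √(-458) = I*√458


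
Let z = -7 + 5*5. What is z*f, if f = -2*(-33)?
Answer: 1188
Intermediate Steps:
f = 66
z = 18 (z = -7 + 25 = 18)
z*f = 18*66 = 1188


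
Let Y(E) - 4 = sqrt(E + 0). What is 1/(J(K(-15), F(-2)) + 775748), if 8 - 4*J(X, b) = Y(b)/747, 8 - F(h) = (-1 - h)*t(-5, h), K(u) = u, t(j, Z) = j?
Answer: 2308669232016/1790950153645824001 + 996*sqrt(13)/1790950153645824001 ≈ 1.2891e-6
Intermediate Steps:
Y(E) = 4 + sqrt(E) (Y(E) = 4 + sqrt(E + 0) = 4 + sqrt(E))
F(h) = 3 - 5*h (F(h) = 8 - (-1 - h)*(-5) = 8 - (5 + 5*h) = 8 + (-5 - 5*h) = 3 - 5*h)
J(X, b) = 1493/747 - sqrt(b)/2988 (J(X, b) = 2 - (4 + sqrt(b))/(4*747) = 2 - (4/747 + sqrt(b)/747)/4 = 2 + (-1/747 - sqrt(b)/2988) = 1493/747 - sqrt(b)/2988)
1/(J(K(-15), F(-2)) + 775748) = 1/((1493/747 - sqrt(3 - 5*(-2))/2988) + 775748) = 1/((1493/747 - sqrt(3 + 10)/2988) + 775748) = 1/((1493/747 - sqrt(13)/2988) + 775748) = 1/(579485249/747 - sqrt(13)/2988)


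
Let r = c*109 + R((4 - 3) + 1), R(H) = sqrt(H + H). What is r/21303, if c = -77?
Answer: -2797/7101 ≈ -0.39389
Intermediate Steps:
R(H) = sqrt(2)*sqrt(H) (R(H) = sqrt(2*H) = sqrt(2)*sqrt(H))
r = -8391 (r = -77*109 + sqrt(2)*sqrt((4 - 3) + 1) = -8393 + sqrt(2)*sqrt(1 + 1) = -8393 + sqrt(2)*sqrt(2) = -8393 + 2 = -8391)
r/21303 = -8391/21303 = -8391*1/21303 = -2797/7101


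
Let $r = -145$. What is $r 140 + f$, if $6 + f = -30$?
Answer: $-20336$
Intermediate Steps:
$f = -36$ ($f = -6 - 30 = -36$)
$r 140 + f = \left(-145\right) 140 - 36 = -20300 - 36 = -20336$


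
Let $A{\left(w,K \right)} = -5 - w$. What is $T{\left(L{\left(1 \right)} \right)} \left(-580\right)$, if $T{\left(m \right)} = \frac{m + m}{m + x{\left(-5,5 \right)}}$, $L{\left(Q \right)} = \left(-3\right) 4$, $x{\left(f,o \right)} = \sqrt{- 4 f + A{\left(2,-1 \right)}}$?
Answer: $- \frac{167040}{131} - \frac{13920 \sqrt{13}}{131} \approx -1658.2$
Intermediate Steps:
$x{\left(f,o \right)} = \sqrt{-7 - 4 f}$ ($x{\left(f,o \right)} = \sqrt{- 4 f - 7} = \sqrt{-7 - 4 f}$)
$L{\left(Q \right)} = -12$
$T{\left(m \right)} = \frac{2 m}{m + \sqrt{13}}$ ($T{\left(m \right)} = \frac{m + m}{m + \sqrt{-7 - -20}} = \frac{2 m}{m + \sqrt{-7 + 20}} = \frac{2 m}{m + \sqrt{13}}$)
$T{\left(L{\left(1 \right)} \right)} \left(-580\right) = 2 \left(-12\right) \frac{1}{-12 + \sqrt{13}} \left(-580\right) = - \frac{24}{-12 + \sqrt{13}} \left(-580\right) = \frac{13920}{-12 + \sqrt{13}}$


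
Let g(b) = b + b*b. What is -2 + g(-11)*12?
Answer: 1318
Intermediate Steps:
g(b) = b + b²
-2 + g(-11)*12 = -2 - 11*(1 - 11)*12 = -2 - 11*(-10)*12 = -2 + 110*12 = -2 + 1320 = 1318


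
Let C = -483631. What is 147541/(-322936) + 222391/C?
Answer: -143173461347/156181860616 ≈ -0.91671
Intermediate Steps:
147541/(-322936) + 222391/C = 147541/(-322936) + 222391/(-483631) = 147541*(-1/322936) + 222391*(-1/483631) = -147541/322936 - 222391/483631 = -143173461347/156181860616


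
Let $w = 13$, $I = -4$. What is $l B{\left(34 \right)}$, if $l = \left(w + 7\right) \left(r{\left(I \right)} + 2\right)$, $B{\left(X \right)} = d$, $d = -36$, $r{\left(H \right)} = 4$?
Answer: $-4320$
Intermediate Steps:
$B{\left(X \right)} = -36$
$l = 120$ ($l = \left(13 + 7\right) \left(4 + 2\right) = 20 \cdot 6 = 120$)
$l B{\left(34 \right)} = 120 \left(-36\right) = -4320$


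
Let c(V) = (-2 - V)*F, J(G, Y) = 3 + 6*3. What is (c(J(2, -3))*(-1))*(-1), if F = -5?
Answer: 115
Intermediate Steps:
J(G, Y) = 21 (J(G, Y) = 3 + 18 = 21)
c(V) = 10 + 5*V (c(V) = (-2 - V)*(-5) = 10 + 5*V)
(c(J(2, -3))*(-1))*(-1) = ((10 + 5*21)*(-1))*(-1) = ((10 + 105)*(-1))*(-1) = (115*(-1))*(-1) = -115*(-1) = 115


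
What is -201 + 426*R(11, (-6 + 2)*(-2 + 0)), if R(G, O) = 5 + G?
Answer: 6615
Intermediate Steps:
-201 + 426*R(11, (-6 + 2)*(-2 + 0)) = -201 + 426*(5 + 11) = -201 + 426*16 = -201 + 6816 = 6615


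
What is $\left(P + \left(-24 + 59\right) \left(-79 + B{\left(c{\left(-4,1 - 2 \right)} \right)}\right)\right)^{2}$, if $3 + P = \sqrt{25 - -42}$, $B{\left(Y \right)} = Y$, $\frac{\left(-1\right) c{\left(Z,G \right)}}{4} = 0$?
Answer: $\left(-2768 + \sqrt{67}\right)^{2} \approx 7.6166 \cdot 10^{6}$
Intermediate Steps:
$c{\left(Z,G \right)} = 0$ ($c{\left(Z,G \right)} = \left(-4\right) 0 = 0$)
$P = -3 + \sqrt{67}$ ($P = -3 + \sqrt{25 - -42} = -3 + \sqrt{25 + 42} = -3 + \sqrt{67} \approx 5.1854$)
$\left(P + \left(-24 + 59\right) \left(-79 + B{\left(c{\left(-4,1 - 2 \right)} \right)}\right)\right)^{2} = \left(\left(-3 + \sqrt{67}\right) + \left(-24 + 59\right) \left(-79 + 0\right)\right)^{2} = \left(\left(-3 + \sqrt{67}\right) + 35 \left(-79\right)\right)^{2} = \left(\left(-3 + \sqrt{67}\right) - 2765\right)^{2} = \left(-2768 + \sqrt{67}\right)^{2}$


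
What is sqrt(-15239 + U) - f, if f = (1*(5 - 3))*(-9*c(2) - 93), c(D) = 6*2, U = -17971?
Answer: 402 + 9*I*sqrt(410) ≈ 402.0 + 182.24*I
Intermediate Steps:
c(D) = 12
f = -402 (f = (1*(5 - 3))*(-9*12 - 93) = (1*2)*(-108 - 93) = 2*(-201) = -402)
sqrt(-15239 + U) - f = sqrt(-15239 - 17971) - 1*(-402) = sqrt(-33210) + 402 = 9*I*sqrt(410) + 402 = 402 + 9*I*sqrt(410)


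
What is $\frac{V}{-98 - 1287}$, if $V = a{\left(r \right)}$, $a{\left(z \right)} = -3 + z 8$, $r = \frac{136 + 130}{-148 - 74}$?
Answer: $\frac{1397}{153735} \approx 0.0090871$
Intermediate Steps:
$r = - \frac{133}{111}$ ($r = \frac{266}{-222} = 266 \left(- \frac{1}{222}\right) = - \frac{133}{111} \approx -1.1982$)
$a{\left(z \right)} = -3 + 8 z$
$V = - \frac{1397}{111}$ ($V = -3 + 8 \left(- \frac{133}{111}\right) = -3 - \frac{1064}{111} = - \frac{1397}{111} \approx -12.586$)
$\frac{V}{-98 - 1287} = - \frac{1397}{111 \left(-98 - 1287\right)} = - \frac{1397}{111 \left(-1385\right)} = \left(- \frac{1397}{111}\right) \left(- \frac{1}{1385}\right) = \frac{1397}{153735}$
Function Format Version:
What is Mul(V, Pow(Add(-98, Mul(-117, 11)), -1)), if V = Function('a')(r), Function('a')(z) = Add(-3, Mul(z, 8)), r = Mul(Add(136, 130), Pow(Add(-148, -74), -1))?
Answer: Rational(1397, 153735) ≈ 0.0090871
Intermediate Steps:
r = Rational(-133, 111) (r = Mul(266, Pow(-222, -1)) = Mul(266, Rational(-1, 222)) = Rational(-133, 111) ≈ -1.1982)
Function('a')(z) = Add(-3, Mul(8, z))
V = Rational(-1397, 111) (V = Add(-3, Mul(8, Rational(-133, 111))) = Add(-3, Rational(-1064, 111)) = Rational(-1397, 111) ≈ -12.586)
Mul(V, Pow(Add(-98, Mul(-117, 11)), -1)) = Mul(Rational(-1397, 111), Pow(Add(-98, Mul(-117, 11)), -1)) = Mul(Rational(-1397, 111), Pow(Add(-98, -1287), -1)) = Mul(Rational(-1397, 111), Pow(-1385, -1)) = Mul(Rational(-1397, 111), Rational(-1, 1385)) = Rational(1397, 153735)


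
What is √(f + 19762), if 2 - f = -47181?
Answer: √66945 ≈ 258.74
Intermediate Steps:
f = 47183 (f = 2 - 1*(-47181) = 2 + 47181 = 47183)
√(f + 19762) = √(47183 + 19762) = √66945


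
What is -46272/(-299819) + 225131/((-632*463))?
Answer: -53958623737/87731836504 ≈ -0.61504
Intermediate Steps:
-46272/(-299819) + 225131/((-632*463)) = -46272*(-1/299819) + 225131/(-292616) = 46272/299819 + 225131*(-1/292616) = 46272/299819 - 225131/292616 = -53958623737/87731836504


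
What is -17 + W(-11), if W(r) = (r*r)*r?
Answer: -1348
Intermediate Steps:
W(r) = r**3 (W(r) = r**2*r = r**3)
-17 + W(-11) = -17 + (-11)**3 = -17 - 1331 = -1348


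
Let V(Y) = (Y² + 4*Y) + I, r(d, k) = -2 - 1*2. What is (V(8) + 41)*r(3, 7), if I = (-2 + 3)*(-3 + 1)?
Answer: -540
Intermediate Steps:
r(d, k) = -4 (r(d, k) = -2 - 2 = -4)
I = -2 (I = 1*(-2) = -2)
V(Y) = -2 + Y² + 4*Y (V(Y) = (Y² + 4*Y) - 2 = -2 + Y² + 4*Y)
(V(8) + 41)*r(3, 7) = ((-2 + 8² + 4*8) + 41)*(-4) = ((-2 + 64 + 32) + 41)*(-4) = (94 + 41)*(-4) = 135*(-4) = -540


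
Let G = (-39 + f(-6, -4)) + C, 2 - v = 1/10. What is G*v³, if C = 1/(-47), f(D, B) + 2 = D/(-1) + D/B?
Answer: -21612709/94000 ≈ -229.92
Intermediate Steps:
f(D, B) = -2 - D + D/B (f(D, B) = -2 + (D/(-1) + D/B) = -2 + (D*(-1) + D/B) = -2 + (-D + D/B) = -2 - D + D/B)
v = 19/10 (v = 2 - 1/10 = 2 - 1*⅒ = 2 - ⅒ = 19/10 ≈ 1.9000)
C = -1/47 ≈ -0.021277
G = -3151/94 (G = (-39 + (-2 - 1*(-6) - 6/(-4))) - 1/47 = (-39 + (-2 + 6 - 6*(-¼))) - 1/47 = (-39 + (-2 + 6 + 3/2)) - 1/47 = (-39 + 11/2) - 1/47 = -67/2 - 1/47 = -3151/94 ≈ -33.521)
G*v³ = -3151*(19/10)³/94 = -3151/94*6859/1000 = -21612709/94000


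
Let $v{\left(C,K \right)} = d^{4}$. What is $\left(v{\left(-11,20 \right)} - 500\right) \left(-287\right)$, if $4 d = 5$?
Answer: $\frac{36556625}{256} \approx 1.428 \cdot 10^{5}$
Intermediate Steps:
$d = \frac{5}{4}$ ($d = \frac{1}{4} \cdot 5 = \frac{5}{4} \approx 1.25$)
$v{\left(C,K \right)} = \frac{625}{256}$ ($v{\left(C,K \right)} = \left(\frac{5}{4}\right)^{4} = \frac{625}{256}$)
$\left(v{\left(-11,20 \right)} - 500\right) \left(-287\right) = \left(\frac{625}{256} - 500\right) \left(-287\right) = \left(- \frac{127375}{256}\right) \left(-287\right) = \frac{36556625}{256}$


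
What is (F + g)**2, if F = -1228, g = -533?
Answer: 3101121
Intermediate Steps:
(F + g)**2 = (-1228 - 533)**2 = (-1761)**2 = 3101121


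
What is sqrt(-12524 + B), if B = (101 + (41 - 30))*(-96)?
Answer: 46*I*sqrt(11) ≈ 152.56*I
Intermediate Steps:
B = -10752 (B = (101 + 11)*(-96) = 112*(-96) = -10752)
sqrt(-12524 + B) = sqrt(-12524 - 10752) = sqrt(-23276) = 46*I*sqrt(11)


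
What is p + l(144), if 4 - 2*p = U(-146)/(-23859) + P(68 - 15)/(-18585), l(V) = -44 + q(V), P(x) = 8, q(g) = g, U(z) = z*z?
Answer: 5047440544/49268835 ≈ 102.45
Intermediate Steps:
U(z) = z**2
l(V) = -44 + V
p = 120557044/49268835 (p = 2 - ((-146)**2/(-23859) + 8/(-18585))/2 = 2 - (21316*(-1/23859) + 8*(-1/18585))/2 = 2 - (-21316/23859 - 8/18585)/2 = 2 - 1/2*(-44038748/49268835) = 2 + 22019374/49268835 = 120557044/49268835 ≈ 2.4469)
p + l(144) = 120557044/49268835 + (-44 + 144) = 120557044/49268835 + 100 = 5047440544/49268835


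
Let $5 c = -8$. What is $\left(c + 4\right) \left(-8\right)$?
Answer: $- \frac{96}{5} \approx -19.2$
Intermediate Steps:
$c = - \frac{8}{5}$ ($c = \frac{1}{5} \left(-8\right) = - \frac{8}{5} \approx -1.6$)
$\left(c + 4\right) \left(-8\right) = \left(- \frac{8}{5} + 4\right) \left(-8\right) = \frac{12}{5} \left(-8\right) = - \frac{96}{5}$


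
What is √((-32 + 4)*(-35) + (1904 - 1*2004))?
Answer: 4*√55 ≈ 29.665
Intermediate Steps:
√((-32 + 4)*(-35) + (1904 - 1*2004)) = √(-28*(-35) + (1904 - 2004)) = √(980 - 100) = √880 = 4*√55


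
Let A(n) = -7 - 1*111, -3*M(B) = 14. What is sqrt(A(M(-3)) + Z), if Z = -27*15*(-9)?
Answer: sqrt(3527) ≈ 59.389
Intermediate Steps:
M(B) = -14/3 (M(B) = -1/3*14 = -14/3)
A(n) = -118 (A(n) = -7 - 111 = -118)
Z = 3645 (Z = -405*(-9) = 3645)
sqrt(A(M(-3)) + Z) = sqrt(-118 + 3645) = sqrt(3527)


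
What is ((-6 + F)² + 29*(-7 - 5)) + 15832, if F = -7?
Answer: 15653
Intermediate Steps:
((-6 + F)² + 29*(-7 - 5)) + 15832 = ((-6 - 7)² + 29*(-7 - 5)) + 15832 = ((-13)² + 29*(-12)) + 15832 = (169 - 348) + 15832 = -179 + 15832 = 15653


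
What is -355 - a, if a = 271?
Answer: -626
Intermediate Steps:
-355 - a = -355 - 1*271 = -355 - 271 = -626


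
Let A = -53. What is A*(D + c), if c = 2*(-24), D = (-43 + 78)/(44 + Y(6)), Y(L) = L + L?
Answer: 20087/8 ≈ 2510.9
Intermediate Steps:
Y(L) = 2*L
D = 5/8 (D = (-43 + 78)/(44 + 2*6) = 35/(44 + 12) = 35/56 = 35*(1/56) = 5/8 ≈ 0.62500)
c = -48
A*(D + c) = -53*(5/8 - 48) = -53*(-379/8) = 20087/8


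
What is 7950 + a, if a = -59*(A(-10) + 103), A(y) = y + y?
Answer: 3053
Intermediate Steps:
A(y) = 2*y
a = -4897 (a = -59*(2*(-10) + 103) = -59*(-20 + 103) = -59*83 = -4897)
7950 + a = 7950 - 4897 = 3053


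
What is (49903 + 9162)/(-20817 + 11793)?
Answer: -59065/9024 ≈ -6.5453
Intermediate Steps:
(49903 + 9162)/(-20817 + 11793) = 59065/(-9024) = 59065*(-1/9024) = -59065/9024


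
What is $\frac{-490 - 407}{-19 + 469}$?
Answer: $- \frac{299}{150} \approx -1.9933$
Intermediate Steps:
$\frac{-490 - 407}{-19 + 469} = - \frac{897}{450} = \left(-897\right) \frac{1}{450} = - \frac{299}{150}$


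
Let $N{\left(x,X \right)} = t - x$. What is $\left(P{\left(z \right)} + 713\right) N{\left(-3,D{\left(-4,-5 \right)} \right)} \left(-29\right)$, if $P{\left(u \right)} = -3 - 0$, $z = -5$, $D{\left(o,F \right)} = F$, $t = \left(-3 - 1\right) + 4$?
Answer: $-61770$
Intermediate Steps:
$t = 0$ ($t = -4 + 4 = 0$)
$N{\left(x,X \right)} = - x$ ($N{\left(x,X \right)} = 0 - x = - x$)
$P{\left(u \right)} = -3$ ($P{\left(u \right)} = -3 + 0 = -3$)
$\left(P{\left(z \right)} + 713\right) N{\left(-3,D{\left(-4,-5 \right)} \right)} \left(-29\right) = \left(-3 + 713\right) \left(-1\right) \left(-3\right) \left(-29\right) = 710 \cdot 3 \left(-29\right) = 710 \left(-87\right) = -61770$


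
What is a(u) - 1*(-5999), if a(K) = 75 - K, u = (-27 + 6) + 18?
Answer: 6077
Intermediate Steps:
u = -3 (u = -21 + 18 = -3)
a(u) - 1*(-5999) = (75 - 1*(-3)) - 1*(-5999) = (75 + 3) + 5999 = 78 + 5999 = 6077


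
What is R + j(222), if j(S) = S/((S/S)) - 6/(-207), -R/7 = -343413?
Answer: 165883799/69 ≈ 2.4041e+6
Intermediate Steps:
R = 2403891 (R = -7*(-343413) = 2403891)
j(S) = 2/69 + S (j(S) = S/1 - 6*(-1/207) = S*1 + 2/69 = S + 2/69 = 2/69 + S)
R + j(222) = 2403891 + (2/69 + 222) = 2403891 + 15320/69 = 165883799/69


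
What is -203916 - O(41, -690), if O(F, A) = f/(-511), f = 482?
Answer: -104200594/511 ≈ -2.0392e+5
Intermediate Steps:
O(F, A) = -482/511 (O(F, A) = 482/(-511) = 482*(-1/511) = -482/511)
-203916 - O(41, -690) = -203916 - 1*(-482/511) = -203916 + 482/511 = -104200594/511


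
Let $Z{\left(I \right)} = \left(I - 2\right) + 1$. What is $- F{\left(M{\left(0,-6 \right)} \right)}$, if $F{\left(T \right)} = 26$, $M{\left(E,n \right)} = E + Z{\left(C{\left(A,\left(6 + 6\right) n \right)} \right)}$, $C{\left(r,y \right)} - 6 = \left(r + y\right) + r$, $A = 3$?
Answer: $-26$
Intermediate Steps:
$C{\left(r,y \right)} = 6 + y + 2 r$ ($C{\left(r,y \right)} = 6 + \left(\left(r + y\right) + r\right) = 6 + \left(y + 2 r\right) = 6 + y + 2 r$)
$Z{\left(I \right)} = -1 + I$ ($Z{\left(I \right)} = \left(-2 + I\right) + 1 = -1 + I$)
$M{\left(E,n \right)} = 11 + E + 12 n$ ($M{\left(E,n \right)} = E + \left(-1 + \left(6 + \left(6 + 6\right) n + 2 \cdot 3\right)\right) = E + \left(-1 + \left(6 + 12 n + 6\right)\right) = E + \left(-1 + \left(12 + 12 n\right)\right) = E + \left(11 + 12 n\right) = 11 + E + 12 n$)
$- F{\left(M{\left(0,-6 \right)} \right)} = \left(-1\right) 26 = -26$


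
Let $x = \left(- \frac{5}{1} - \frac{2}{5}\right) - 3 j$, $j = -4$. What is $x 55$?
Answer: $363$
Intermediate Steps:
$x = \frac{33}{5}$ ($x = \left(- \frac{5}{1} - \frac{2}{5}\right) - 3 \left(-4\right) = \left(\left(-5\right) 1 - \frac{2}{5}\right) - -12 = \left(-5 - \frac{2}{5}\right) + 12 = - \frac{27}{5} + 12 = \frac{33}{5} \approx 6.6$)
$x 55 = \frac{33}{5} \cdot 55 = 363$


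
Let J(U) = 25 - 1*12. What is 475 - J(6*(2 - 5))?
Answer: 462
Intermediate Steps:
J(U) = 13 (J(U) = 25 - 12 = 13)
475 - J(6*(2 - 5)) = 475 - 1*13 = 475 - 13 = 462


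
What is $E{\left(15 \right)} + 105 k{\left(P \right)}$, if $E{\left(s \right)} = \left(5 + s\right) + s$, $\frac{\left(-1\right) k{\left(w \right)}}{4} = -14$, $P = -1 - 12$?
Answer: $5915$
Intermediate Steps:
$P = -13$ ($P = -1 - 12 = -13$)
$k{\left(w \right)} = 56$ ($k{\left(w \right)} = \left(-4\right) \left(-14\right) = 56$)
$E{\left(s \right)} = 5 + 2 s$
$E{\left(15 \right)} + 105 k{\left(P \right)} = \left(5 + 2 \cdot 15\right) + 105 \cdot 56 = \left(5 + 30\right) + 5880 = 35 + 5880 = 5915$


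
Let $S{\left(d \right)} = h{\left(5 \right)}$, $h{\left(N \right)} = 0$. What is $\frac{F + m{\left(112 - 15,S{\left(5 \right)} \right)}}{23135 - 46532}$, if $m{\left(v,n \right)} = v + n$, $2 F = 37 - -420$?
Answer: $- \frac{217}{15598} \approx -0.013912$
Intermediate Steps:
$S{\left(d \right)} = 0$
$F = \frac{457}{2}$ ($F = \frac{37 - -420}{2} = \frac{37 + 420}{2} = \frac{1}{2} \cdot 457 = \frac{457}{2} \approx 228.5$)
$m{\left(v,n \right)} = n + v$
$\frac{F + m{\left(112 - 15,S{\left(5 \right)} \right)}}{23135 - 46532} = \frac{\frac{457}{2} + \left(0 + \left(112 - 15\right)\right)}{23135 - 46532} = \frac{\frac{457}{2} + \left(0 + \left(112 - 15\right)\right)}{-23397} = \left(\frac{457}{2} + \left(0 + 97\right)\right) \left(- \frac{1}{23397}\right) = \left(\frac{457}{2} + 97\right) \left(- \frac{1}{23397}\right) = \frac{651}{2} \left(- \frac{1}{23397}\right) = - \frac{217}{15598}$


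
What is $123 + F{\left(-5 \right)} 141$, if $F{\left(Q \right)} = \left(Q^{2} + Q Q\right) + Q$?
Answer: $6468$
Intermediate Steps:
$F{\left(Q \right)} = Q + 2 Q^{2}$ ($F{\left(Q \right)} = \left(Q^{2} + Q^{2}\right) + Q = 2 Q^{2} + Q = Q + 2 Q^{2}$)
$123 + F{\left(-5 \right)} 141 = 123 + - 5 \left(1 + 2 \left(-5\right)\right) 141 = 123 + - 5 \left(1 - 10\right) 141 = 123 + \left(-5\right) \left(-9\right) 141 = 123 + 45 \cdot 141 = 123 + 6345 = 6468$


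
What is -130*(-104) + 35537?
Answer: 49057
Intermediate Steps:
-130*(-104) + 35537 = 13520 + 35537 = 49057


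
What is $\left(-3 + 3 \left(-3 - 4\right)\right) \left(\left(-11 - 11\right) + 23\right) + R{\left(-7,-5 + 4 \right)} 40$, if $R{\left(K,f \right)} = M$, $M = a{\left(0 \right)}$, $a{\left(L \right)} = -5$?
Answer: $-224$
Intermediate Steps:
$M = -5$
$R{\left(K,f \right)} = -5$
$\left(-3 + 3 \left(-3 - 4\right)\right) \left(\left(-11 - 11\right) + 23\right) + R{\left(-7,-5 + 4 \right)} 40 = \left(-3 + 3 \left(-3 - 4\right)\right) \left(\left(-11 - 11\right) + 23\right) - 200 = \left(-3 + 3 \left(-7\right)\right) \left(\left(-11 - 11\right) + 23\right) - 200 = \left(-3 - 21\right) \left(-22 + 23\right) - 200 = \left(-24\right) 1 - 200 = -24 - 200 = -224$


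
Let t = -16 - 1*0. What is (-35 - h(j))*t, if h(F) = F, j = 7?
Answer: 672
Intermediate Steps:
t = -16 (t = -16 + 0 = -16)
(-35 - h(j))*t = (-35 - 1*7)*(-16) = (-35 - 7)*(-16) = -42*(-16) = 672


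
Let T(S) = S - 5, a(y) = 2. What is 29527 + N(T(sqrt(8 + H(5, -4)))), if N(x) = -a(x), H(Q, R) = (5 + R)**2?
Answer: 29525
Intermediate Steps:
T(S) = -5 + S
N(x) = -2 (N(x) = -1*2 = -2)
29527 + N(T(sqrt(8 + H(5, -4)))) = 29527 - 2 = 29525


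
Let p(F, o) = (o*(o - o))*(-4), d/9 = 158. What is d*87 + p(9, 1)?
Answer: 123714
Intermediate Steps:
d = 1422 (d = 9*158 = 1422)
p(F, o) = 0 (p(F, o) = (o*0)*(-4) = 0*(-4) = 0)
d*87 + p(9, 1) = 1422*87 + 0 = 123714 + 0 = 123714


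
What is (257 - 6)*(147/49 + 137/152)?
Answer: 148843/152 ≈ 979.23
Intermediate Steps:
(257 - 6)*(147/49 + 137/152) = 251*(147*(1/49) + 137*(1/152)) = 251*(3 + 137/152) = 251*(593/152) = 148843/152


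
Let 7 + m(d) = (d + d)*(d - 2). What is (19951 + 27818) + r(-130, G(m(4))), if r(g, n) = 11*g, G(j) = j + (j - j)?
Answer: 46339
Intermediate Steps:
m(d) = -7 + 2*d*(-2 + d) (m(d) = -7 + (d + d)*(d - 2) = -7 + (2*d)*(-2 + d) = -7 + 2*d*(-2 + d))
G(j) = j (G(j) = j + 0 = j)
(19951 + 27818) + r(-130, G(m(4))) = (19951 + 27818) + 11*(-130) = 47769 - 1430 = 46339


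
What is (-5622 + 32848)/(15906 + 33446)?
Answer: 13613/24676 ≈ 0.55167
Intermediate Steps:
(-5622 + 32848)/(15906 + 33446) = 27226/49352 = 27226*(1/49352) = 13613/24676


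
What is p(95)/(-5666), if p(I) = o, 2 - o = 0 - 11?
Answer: -13/5666 ≈ -0.0022944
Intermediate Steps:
o = 13 (o = 2 - (0 - 11) = 2 - 1*(-11) = 2 + 11 = 13)
p(I) = 13
p(95)/(-5666) = 13/(-5666) = 13*(-1/5666) = -13/5666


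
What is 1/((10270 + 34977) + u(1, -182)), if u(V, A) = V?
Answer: 1/45248 ≈ 2.2100e-5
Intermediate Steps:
1/((10270 + 34977) + u(1, -182)) = 1/((10270 + 34977) + 1) = 1/(45247 + 1) = 1/45248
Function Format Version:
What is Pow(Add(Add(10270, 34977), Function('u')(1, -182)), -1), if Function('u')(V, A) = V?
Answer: Rational(1, 45248) ≈ 2.2100e-5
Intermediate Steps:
Pow(Add(Add(10270, 34977), Function('u')(1, -182)), -1) = Pow(Add(Add(10270, 34977), 1), -1) = Pow(Add(45247, 1), -1) = Pow(45248, -1) = Rational(1, 45248)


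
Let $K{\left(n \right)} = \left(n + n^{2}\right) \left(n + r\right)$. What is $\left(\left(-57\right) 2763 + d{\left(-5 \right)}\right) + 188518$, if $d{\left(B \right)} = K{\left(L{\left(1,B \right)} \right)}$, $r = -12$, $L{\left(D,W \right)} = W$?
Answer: $30687$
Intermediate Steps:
$K{\left(n \right)} = \left(-12 + n\right) \left(n + n^{2}\right)$ ($K{\left(n \right)} = \left(n + n^{2}\right) \left(n - 12\right) = \left(n + n^{2}\right) \left(-12 + n\right) = \left(-12 + n\right) \left(n + n^{2}\right)$)
$d{\left(B \right)} = B \left(-12 + B^{2} - 11 B\right)$
$\left(\left(-57\right) 2763 + d{\left(-5 \right)}\right) + 188518 = \left(\left(-57\right) 2763 - 5 \left(-12 + \left(-5\right)^{2} - -55\right)\right) + 188518 = \left(-157491 - 5 \left(-12 + 25 + 55\right)\right) + 188518 = \left(-157491 - 340\right) + 188518 = -157831 + 188518 = 30687$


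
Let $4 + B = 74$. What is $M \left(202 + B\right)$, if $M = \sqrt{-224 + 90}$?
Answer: $272 i \sqrt{134} \approx 3148.6 i$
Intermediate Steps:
$B = 70$ ($B = -4 + 74 = 70$)
$M = i \sqrt{134}$ ($M = \sqrt{-134} = i \sqrt{134} \approx 11.576 i$)
$M \left(202 + B\right) = i \sqrt{134} \left(202 + 70\right) = i \sqrt{134} \cdot 272 = 272 i \sqrt{134}$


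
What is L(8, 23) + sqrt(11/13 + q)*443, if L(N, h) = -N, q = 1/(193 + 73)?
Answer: -8 + 443*sqrt(10163062)/3458 ≈ 400.40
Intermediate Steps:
q = 1/266 ≈ 0.0037594
L(8, 23) + sqrt(11/13 + q)*443 = -1*8 + sqrt(11/13 + 1/266)*443 = -8 + sqrt(11*(1/13) + 1/266)*443 = -8 + sqrt(11/13 + 1/266)*443 = -8 + sqrt(2939/3458)*443 = -8 + (sqrt(10163062)/3458)*443 = -8 + 443*sqrt(10163062)/3458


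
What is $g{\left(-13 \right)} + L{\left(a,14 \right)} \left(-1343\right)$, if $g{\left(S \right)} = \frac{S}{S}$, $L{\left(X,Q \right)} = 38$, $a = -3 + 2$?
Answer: $-51033$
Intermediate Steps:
$a = -1$
$g{\left(S \right)} = 1$
$g{\left(-13 \right)} + L{\left(a,14 \right)} \left(-1343\right) = 1 + 38 \left(-1343\right) = 1 - 51034 = -51033$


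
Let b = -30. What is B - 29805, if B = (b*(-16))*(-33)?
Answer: -45645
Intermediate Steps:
B = -15840 (B = -30*(-16)*(-33) = 480*(-33) = -15840)
B - 29805 = -15840 - 29805 = -45645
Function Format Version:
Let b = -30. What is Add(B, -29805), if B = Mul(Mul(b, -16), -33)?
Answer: -45645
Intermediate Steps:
B = -15840 (B = Mul(Mul(-30, -16), -33) = Mul(480, -33) = -15840)
Add(B, -29805) = Add(-15840, -29805) = -45645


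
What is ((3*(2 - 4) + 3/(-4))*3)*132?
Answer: -2673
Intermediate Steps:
((3*(2 - 4) + 3/(-4))*3)*132 = ((3*(-2) + 3*(-1/4))*3)*132 = ((-6 - 3/4)*3)*132 = -27/4*3*132 = -81/4*132 = -2673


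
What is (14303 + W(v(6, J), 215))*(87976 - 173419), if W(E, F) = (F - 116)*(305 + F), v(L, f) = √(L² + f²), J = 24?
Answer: -5620696869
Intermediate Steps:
W(E, F) = (-116 + F)*(305 + F)
(14303 + W(v(6, J), 215))*(87976 - 173419) = (14303 + (-35380 + 215² + 189*215))*(87976 - 173419) = (14303 + (-35380 + 46225 + 40635))*(-85443) = (14303 + 51480)*(-85443) = 65783*(-85443) = -5620696869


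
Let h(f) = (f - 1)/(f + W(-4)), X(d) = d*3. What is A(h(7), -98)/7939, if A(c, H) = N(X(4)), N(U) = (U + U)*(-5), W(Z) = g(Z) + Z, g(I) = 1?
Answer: -120/7939 ≈ -0.015115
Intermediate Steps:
X(d) = 3*d
W(Z) = 1 + Z
h(f) = (-1 + f)/(-3 + f) (h(f) = (f - 1)/(f + (1 - 4)) = (-1 + f)/(f - 3) = (-1 + f)/(-3 + f))
N(U) = -10*U (N(U) = (2*U)*(-5) = -10*U)
A(c, H) = -120 (A(c, H) = -30*4 = -10*12 = -120)
A(h(7), -98)/7939 = -120/7939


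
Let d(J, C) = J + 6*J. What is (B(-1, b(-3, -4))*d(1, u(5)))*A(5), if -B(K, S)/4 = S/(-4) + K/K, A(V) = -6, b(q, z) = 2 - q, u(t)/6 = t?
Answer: -42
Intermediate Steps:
u(t) = 6*t
d(J, C) = 7*J
B(K, S) = -4 + S (B(K, S) = -4*(S/(-4) + K/K) = -4*(S*(-¼) + 1) = -4*(-S/4 + 1) = -4*(1 - S/4) = -4 + S)
(B(-1, b(-3, -4))*d(1, u(5)))*A(5) = ((-4 + (2 - 1*(-3)))*(7*1))*(-6) = ((-4 + (2 + 3))*7)*(-6) = ((-4 + 5)*7)*(-6) = (1*7)*(-6) = 7*(-6) = -42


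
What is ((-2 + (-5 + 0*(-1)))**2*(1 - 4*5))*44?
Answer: -40964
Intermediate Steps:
((-2 + (-5 + 0*(-1)))**2*(1 - 4*5))*44 = ((-2 + (-5 + 0))**2*(1 - 20))*44 = ((-2 - 5)**2*(-19))*44 = ((-7)**2*(-19))*44 = (49*(-19))*44 = -931*44 = -40964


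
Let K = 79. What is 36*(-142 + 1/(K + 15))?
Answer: -240246/47 ≈ -5111.6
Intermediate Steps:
36*(-142 + 1/(K + 15)) = 36*(-142 + 1/(79 + 15)) = 36*(-142 + 1/94) = 36*(-13347/94) = -240246/47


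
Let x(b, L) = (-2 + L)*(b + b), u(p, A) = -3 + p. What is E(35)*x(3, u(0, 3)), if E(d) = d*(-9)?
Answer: 9450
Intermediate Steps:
x(b, L) = 2*b*(-2 + L) (x(b, L) = (-2 + L)*(2*b) = 2*b*(-2 + L))
E(d) = -9*d
E(35)*x(3, u(0, 3)) = (-9*35)*(2*3*(-2 + (-3 + 0))) = -630*3*(-2 - 3) = -630*3*(-5) = -315*(-30) = 9450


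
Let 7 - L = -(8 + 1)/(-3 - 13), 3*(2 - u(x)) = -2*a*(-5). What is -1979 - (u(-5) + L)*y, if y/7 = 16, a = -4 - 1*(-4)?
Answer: -2924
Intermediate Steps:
a = 0 (a = -4 + 4 = 0)
u(x) = 2 (u(x) = 2 - (-2*0)*(-5)/3 = 2 - 0*(-5) = 2 - ⅓*0 = 2 + 0 = 2)
y = 112 (y = 7*16 = 112)
L = 103/16 (L = 7 - (-1)*(8 + 1)/(-3 - 13) = 7 - (-1)*9/(-16) = 7 - (-1)*9*(-1/16) = 7 - (-1)*(-9)/16 = 7 - 1*9/16 = 7 - 9/16 = 103/16 ≈ 6.4375)
-1979 - (u(-5) + L)*y = -1979 - (2 + 103/16)*112 = -1979 - 135*112/16 = -1979 - 1*945 = -1979 - 945 = -2924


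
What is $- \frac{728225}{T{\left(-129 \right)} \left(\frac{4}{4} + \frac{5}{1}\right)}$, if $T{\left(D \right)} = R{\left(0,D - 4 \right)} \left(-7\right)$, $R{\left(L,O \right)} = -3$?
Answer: $- \frac{728225}{126} \approx -5779.6$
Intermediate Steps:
$T{\left(D \right)} = 21$ ($T{\left(D \right)} = \left(-3\right) \left(-7\right) = 21$)
$- \frac{728225}{T{\left(-129 \right)} \left(\frac{4}{4} + \frac{5}{1}\right)} = - \frac{728225}{21 \left(\frac{4}{4} + \frac{5}{1}\right)} = - \frac{728225}{21 \left(4 \cdot \frac{1}{4} + 5 \cdot 1\right)} = - \frac{728225}{21 \left(1 + 5\right)} = - \frac{728225}{21 \cdot 6} = - \frac{728225}{126}$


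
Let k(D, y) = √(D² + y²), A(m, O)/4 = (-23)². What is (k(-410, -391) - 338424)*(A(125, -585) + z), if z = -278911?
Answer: 93674071080 - 276795*√320981 ≈ 9.3517e+10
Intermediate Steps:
A(m, O) = 2116 (A(m, O) = 4*(-23)² = 4*529 = 2116)
(k(-410, -391) - 338424)*(A(125, -585) + z) = (√((-410)² + (-391)²) - 338424)*(2116 - 278911) = (√(168100 + 152881) - 338424)*(-276795) = (√320981 - 338424)*(-276795) = (-338424 + √320981)*(-276795) = 93674071080 - 276795*√320981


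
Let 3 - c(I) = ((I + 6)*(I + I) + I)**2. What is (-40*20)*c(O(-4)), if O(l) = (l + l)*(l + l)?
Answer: 65146058400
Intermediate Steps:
O(l) = 4*l**2 (O(l) = (2*l)*(2*l) = 4*l**2)
c(I) = 3 - (I + 2*I*(6 + I))**2 (c(I) = 3 - ((I + 6)*(I + I) + I)**2 = 3 - ((6 + I)*(2*I) + I)**2 = 3 - (2*I*(6 + I) + I)**2 = 3 - (I + 2*I*(6 + I))**2)
(-40*20)*c(O(-4)) = (-40*20)*(3 - (4*(-4)**2)**2*(13 + 2*(4*(-4)**2))**2) = -800*(3 - (4*16)**2*(13 + 2*(4*16))**2) = -800*(3 - 1*64**2*(13 + 2*64)**2) = -800*(3 - 1*4096*(13 + 128)**2) = -800*(3 - 1*4096*141**2) = -800*(3 - 1*4096*19881) = -800*(3 - 81432576) = -800*(-81432573) = 65146058400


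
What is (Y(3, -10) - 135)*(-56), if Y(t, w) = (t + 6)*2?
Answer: 6552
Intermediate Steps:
Y(t, w) = 12 + 2*t (Y(t, w) = (6 + t)*2 = 12 + 2*t)
(Y(3, -10) - 135)*(-56) = ((12 + 2*3) - 135)*(-56) = ((12 + 6) - 135)*(-56) = (18 - 135)*(-56) = -117*(-56) = 6552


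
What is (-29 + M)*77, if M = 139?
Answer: 8470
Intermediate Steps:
(-29 + M)*77 = (-29 + 139)*77 = 110*77 = 8470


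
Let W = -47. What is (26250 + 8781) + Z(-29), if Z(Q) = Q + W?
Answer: 34955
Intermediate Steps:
Z(Q) = -47 + Q (Z(Q) = Q - 47 = -47 + Q)
(26250 + 8781) + Z(-29) = (26250 + 8781) + (-47 - 29) = 35031 - 76 = 34955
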